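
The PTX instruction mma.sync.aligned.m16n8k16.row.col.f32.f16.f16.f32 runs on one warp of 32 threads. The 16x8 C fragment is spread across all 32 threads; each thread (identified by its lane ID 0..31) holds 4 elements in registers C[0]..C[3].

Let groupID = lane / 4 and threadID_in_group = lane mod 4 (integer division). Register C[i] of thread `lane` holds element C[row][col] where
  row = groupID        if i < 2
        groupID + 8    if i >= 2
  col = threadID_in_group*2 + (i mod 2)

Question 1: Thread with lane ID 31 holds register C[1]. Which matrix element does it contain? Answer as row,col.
7,7

lane 31: gr=7 (31/4), th=3 (31%4)
i=1: r=7+0=7, c=3*2+1=7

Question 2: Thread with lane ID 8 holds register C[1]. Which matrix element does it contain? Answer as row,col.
2,1

lane 8: g=2 (8/4), t=0 (8%4)
i=1: r=2+0=2, c=0*2+1=1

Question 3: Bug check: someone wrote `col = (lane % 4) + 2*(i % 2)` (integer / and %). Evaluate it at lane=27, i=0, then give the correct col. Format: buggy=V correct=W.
`(lane % 4) + 2*(i % 2)`[27,0]->3
lane 27: g=6 (27/4), t=3 (27%4)
i=0: r=6+0=6, c=3*2+0=6
col: 3 vs 6

buggy=3 correct=6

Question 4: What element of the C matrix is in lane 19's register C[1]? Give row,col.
19: grp=4,tig=3
[1] (4+0,3*2+1) = (4,7)

4,7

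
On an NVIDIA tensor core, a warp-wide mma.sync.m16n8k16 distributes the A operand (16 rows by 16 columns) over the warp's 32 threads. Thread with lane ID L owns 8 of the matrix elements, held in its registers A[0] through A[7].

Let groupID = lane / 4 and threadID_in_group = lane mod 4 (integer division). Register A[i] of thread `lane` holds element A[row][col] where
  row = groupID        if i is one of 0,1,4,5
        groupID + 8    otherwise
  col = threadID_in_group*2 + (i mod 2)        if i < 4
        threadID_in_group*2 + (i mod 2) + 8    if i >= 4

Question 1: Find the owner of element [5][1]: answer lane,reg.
r=5->g=5,rb=0  c=1->cb=0,t=0,b0=1
L=5*4+0=20  i=0*4+0*2+1=1

20,1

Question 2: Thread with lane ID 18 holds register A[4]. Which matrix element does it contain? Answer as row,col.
lane 18->18/4=4, 18 mod 4=2
i=4  r:4+0->4  c:2·2+0+8->12

4,12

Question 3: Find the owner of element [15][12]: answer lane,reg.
30,6

r=15⇒gr=7,Rb=1  c=12⇒Cb=1,th=2,odd=0
L=7*4+2=30  i=1*4+1*2+0=6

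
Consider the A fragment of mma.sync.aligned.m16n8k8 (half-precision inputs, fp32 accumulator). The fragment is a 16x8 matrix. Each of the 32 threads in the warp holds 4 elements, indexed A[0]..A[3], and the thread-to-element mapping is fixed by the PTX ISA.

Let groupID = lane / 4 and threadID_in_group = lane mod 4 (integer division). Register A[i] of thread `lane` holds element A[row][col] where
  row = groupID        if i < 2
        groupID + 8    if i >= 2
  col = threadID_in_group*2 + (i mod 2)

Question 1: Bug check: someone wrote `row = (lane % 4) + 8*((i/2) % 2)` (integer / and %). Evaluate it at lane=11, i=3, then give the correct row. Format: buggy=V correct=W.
buggy=11 correct=10

`(lane % 4) + 8*((i/2) % 2)`[11,3]->11
lane 11: gid=2 (11/4), tid=3 (11%4)
i=3: r=2+8=10, c=3*2+1=7
row: 11 vs 10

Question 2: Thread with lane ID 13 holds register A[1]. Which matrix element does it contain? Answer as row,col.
L=13->gid=13>>2=3, tid=13&3=1
[1]->row 3+0=3  col 1·2+1=3

3,3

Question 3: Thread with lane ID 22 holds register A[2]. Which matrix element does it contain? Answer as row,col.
lane 22: G=5 (22/4), T=2 (22%4)
i=2: r=5+8=13, c=2*2+0=4

13,4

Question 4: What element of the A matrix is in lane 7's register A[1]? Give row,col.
1,7

L=7->gid=7>>2=1, tid=7&3=3
[1]->row 1+0=1  col 3·2+1=7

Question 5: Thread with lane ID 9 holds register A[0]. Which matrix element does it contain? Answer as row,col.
2,2

9: G=2,T=1
[0] (2+0,1*2+0) = (2,2)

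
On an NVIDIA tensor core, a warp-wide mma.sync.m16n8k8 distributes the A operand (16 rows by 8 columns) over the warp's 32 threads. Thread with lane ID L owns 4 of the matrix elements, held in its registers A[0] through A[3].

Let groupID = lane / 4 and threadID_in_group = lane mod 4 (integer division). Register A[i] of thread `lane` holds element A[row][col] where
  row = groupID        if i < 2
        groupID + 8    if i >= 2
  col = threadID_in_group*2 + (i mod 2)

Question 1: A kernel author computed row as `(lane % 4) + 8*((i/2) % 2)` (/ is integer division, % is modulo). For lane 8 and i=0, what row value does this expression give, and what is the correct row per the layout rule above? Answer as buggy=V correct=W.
buggy=0 correct=2

`(lane % 4) + 8*((i/2) % 2)`[8,0]->0
lane 8: gid=2 (8/4), tid=0 (8%4)
i=0: r=2+0=2, c=0*2+0=0
row: 0 vs 2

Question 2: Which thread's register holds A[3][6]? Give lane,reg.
r=3→G=3,rhi=0  c=6→T=3,p=0
L=3*4+3=15  i=0*2+0=0

15,0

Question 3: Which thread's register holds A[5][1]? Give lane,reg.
20,1

r=5→G=5,rhi=0  c=1→T=0,p=1
L=5*4+0=20  i=0*2+1=1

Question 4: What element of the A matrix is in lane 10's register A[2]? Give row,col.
10: G=2,T=2
[2] (2+8,2*2+0) = (10,4)

10,4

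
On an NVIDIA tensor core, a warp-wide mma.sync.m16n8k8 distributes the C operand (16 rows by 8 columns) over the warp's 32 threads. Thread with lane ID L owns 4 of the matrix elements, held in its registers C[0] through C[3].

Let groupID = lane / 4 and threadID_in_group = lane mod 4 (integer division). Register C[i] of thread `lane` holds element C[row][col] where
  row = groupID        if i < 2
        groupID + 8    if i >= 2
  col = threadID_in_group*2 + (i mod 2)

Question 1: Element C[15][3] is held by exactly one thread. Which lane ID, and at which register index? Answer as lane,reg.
r=15→G=7,rhi=1  c=3→T=1,p=1
L=7*4+1=29  i=1*2+1=3

29,3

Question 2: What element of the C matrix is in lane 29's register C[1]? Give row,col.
lane 29=>29/4=7, 29 mod 4=1
i=1  r:7+0=>7  c:2·1+1=>3

7,3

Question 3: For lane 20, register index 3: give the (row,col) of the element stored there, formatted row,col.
lane 20->20/4=5, 20 mod 4=0
i=3  r:5+8->13  c:2·0+1->1

13,1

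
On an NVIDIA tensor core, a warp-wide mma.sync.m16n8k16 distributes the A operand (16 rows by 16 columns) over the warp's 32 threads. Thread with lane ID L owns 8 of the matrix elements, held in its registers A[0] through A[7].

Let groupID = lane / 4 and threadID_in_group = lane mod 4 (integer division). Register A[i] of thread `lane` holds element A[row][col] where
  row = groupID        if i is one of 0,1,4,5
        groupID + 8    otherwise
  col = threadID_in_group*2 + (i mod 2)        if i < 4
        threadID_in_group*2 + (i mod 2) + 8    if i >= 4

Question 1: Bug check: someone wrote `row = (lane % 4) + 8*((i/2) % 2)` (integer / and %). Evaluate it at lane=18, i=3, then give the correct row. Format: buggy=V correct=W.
buggy=10 correct=12

`(lane % 4) + 8*((i/2) % 2)`[18,3]->10
lane 18->18/4=4, 18 mod 4=2
i=3  r:4+8->12  c:2·2+1+0->5
row: 10 vs 12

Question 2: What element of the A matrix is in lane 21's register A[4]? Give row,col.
lane 21: gr=5 (21/4), th=1 (21%4)
i=4: r=5+0=5, c=1*2+0+8=10

5,10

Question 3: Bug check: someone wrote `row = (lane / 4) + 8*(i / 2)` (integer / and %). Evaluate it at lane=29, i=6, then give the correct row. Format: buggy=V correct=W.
`(lane / 4) + 8*(i / 2)`[29,6]→31
29: G=7,T=1
[6] (7+8,1*2+0+8) = (15,10)
row: 31 vs 15

buggy=31 correct=15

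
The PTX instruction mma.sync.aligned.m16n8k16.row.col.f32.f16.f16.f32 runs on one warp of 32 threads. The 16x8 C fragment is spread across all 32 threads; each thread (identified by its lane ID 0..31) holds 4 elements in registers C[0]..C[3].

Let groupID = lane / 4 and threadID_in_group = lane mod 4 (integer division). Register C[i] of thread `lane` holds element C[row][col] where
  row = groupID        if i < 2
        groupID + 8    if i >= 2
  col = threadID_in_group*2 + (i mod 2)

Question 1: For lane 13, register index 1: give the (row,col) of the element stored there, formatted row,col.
lane 13: gid=3 (13/4), tid=1 (13%4)
i=1: r=3+0=3, c=1*2+1=3

3,3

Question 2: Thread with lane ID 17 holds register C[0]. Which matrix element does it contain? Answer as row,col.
lane 17: G=4 (17/4), T=1 (17%4)
i=0: r=4+0=4, c=1*2+0=2

4,2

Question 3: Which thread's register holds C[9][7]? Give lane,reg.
r=9->g=1,rb=1  c=7->t=3,b0=1
L=1*4+3=7  i=1*2+1=3

7,3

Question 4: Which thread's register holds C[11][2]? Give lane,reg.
r=11⇒gr=3,Rb=1  c=2⇒th=1,odd=0
L=3*4+1=13  i=1*2+0=2

13,2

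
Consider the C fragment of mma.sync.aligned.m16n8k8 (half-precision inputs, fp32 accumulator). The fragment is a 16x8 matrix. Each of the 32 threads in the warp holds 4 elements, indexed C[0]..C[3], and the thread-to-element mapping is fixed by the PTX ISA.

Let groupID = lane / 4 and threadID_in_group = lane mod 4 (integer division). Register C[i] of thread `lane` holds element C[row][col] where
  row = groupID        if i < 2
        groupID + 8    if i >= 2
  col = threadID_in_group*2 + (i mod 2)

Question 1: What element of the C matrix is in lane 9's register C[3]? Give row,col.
10,3

lane 9⇒9/4=2, 9 mod 4=1
i=3  r:2+8⇒10  c:2·1+1⇒3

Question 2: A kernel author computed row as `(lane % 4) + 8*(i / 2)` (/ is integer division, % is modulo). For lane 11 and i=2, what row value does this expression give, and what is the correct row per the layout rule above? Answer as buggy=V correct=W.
buggy=11 correct=10

`(lane % 4) + 8*(i / 2)`[11,2]→11
lane 11: G=2 (11/4), T=3 (11%4)
i=2: r=2+8=10, c=3*2+0=6
row: 11 vs 10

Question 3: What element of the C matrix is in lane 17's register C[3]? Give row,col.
12,3

lane 17⇒17/4=4, 17 mod 4=1
i=3  r:4+8⇒12  c:2·1+1⇒3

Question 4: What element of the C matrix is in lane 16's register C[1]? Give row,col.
4,1

L=16⇒gr=16>>2=4, th=16&3=0
[1]⇒row 4+0=4  col 0·2+1=1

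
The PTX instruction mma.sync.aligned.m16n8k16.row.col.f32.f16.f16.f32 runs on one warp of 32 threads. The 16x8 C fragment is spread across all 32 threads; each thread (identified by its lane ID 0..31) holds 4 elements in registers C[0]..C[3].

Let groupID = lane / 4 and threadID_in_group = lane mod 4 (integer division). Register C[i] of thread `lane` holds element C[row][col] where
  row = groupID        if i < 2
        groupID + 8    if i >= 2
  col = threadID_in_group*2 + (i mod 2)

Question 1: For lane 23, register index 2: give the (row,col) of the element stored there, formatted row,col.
13,6

lane 23→23/4=5, 23 mod 4=3
i=2  r:5+8→13  c:2·3+0→6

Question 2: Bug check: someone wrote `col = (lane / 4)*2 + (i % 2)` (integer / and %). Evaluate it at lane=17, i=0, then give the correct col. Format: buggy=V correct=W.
buggy=8 correct=2

`(lane / 4)*2 + (i % 2)`[17,0]->8
lane 17->17/4=4, 17 mod 4=1
i=0  r:4+0->4  c:2·1+0->2
col: 8 vs 2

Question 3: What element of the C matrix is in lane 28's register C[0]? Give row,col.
lane 28=>28/4=7, 28 mod 4=0
i=0  r:7+0=>7  c:2·0+0=>0

7,0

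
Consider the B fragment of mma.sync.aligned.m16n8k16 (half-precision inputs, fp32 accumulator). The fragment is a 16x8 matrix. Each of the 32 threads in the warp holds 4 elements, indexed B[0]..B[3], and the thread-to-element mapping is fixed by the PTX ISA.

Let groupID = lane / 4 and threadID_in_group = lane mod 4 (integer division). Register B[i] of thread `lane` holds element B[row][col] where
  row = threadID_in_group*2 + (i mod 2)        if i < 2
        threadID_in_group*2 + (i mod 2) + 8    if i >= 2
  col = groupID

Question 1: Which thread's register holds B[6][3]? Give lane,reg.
c: 3->gid=3  r: 6->r8=0,tid=3,i&1=0
L=3*4+3=15  i=0*2+0=0

15,0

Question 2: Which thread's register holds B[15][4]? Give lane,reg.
19,3

c: 4->gid=4  r: 15->r8=1,tid=3,i&1=1
L=4*4+3=19  i=1*2+1=3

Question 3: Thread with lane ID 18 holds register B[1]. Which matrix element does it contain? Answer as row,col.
18: g=4,t=2
[1] (2*2+1+0,4) = (5,4)

5,4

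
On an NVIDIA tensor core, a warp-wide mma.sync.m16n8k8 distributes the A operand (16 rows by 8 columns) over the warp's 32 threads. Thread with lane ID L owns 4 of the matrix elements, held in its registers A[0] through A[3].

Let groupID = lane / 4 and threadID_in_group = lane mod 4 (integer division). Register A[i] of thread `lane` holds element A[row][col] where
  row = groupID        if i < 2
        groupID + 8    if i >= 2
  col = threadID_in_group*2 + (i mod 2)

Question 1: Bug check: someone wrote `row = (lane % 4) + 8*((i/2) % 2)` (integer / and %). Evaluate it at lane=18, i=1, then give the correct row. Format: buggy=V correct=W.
`(lane % 4) + 8*((i/2) % 2)`[18,1]→2
L=18→G=18>>2=4, T=18&3=2
[1]→row 4+0=4  col 2·2+1=5
row: 2 vs 4

buggy=2 correct=4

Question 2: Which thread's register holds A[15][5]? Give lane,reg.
r=15→G=7,rhi=1  c=5→T=2,p=1
L=7*4+2=30  i=1*2+1=3

30,3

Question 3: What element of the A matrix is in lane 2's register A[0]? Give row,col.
lane 2: grp=0 (2/4), tig=2 (2%4)
i=0: r=0+0=0, c=2*2+0=4

0,4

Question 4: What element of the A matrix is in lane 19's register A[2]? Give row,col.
12,6

L=19->gid=19>>2=4, tid=19&3=3
[2]->row 4+8=12  col 3·2+0=6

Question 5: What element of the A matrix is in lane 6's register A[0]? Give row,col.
lane 6→6/4=1, 6 mod 4=2
i=0  r:1+0→1  c:2·2+0→4

1,4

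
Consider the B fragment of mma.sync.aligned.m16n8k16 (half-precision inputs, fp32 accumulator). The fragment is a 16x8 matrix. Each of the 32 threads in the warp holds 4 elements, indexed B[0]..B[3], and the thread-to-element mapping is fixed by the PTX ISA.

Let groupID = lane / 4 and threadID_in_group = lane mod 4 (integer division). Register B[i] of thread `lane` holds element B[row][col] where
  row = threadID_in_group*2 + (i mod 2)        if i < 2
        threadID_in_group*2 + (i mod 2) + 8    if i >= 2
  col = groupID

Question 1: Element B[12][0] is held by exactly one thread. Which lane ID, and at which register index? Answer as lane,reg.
c: 0->gid=0  r: 12->r8=1,tid=2,i&1=0
L=0*4+2=2  i=1*2+0=2

2,2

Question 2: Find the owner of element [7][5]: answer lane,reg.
c: 5->gid=5  r: 7->r8=0,tid=3,i&1=1
L=5*4+3=23  i=0*2+1=1

23,1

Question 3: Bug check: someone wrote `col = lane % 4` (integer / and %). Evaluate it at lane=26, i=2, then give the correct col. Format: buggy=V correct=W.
buggy=2 correct=6

`lane % 4`[26,2]=>2
L=26=>grp=26>>2=6, tig=26&3=2
[2]=>row 2·2+0+8=12  col grp=6
col: 2 vs 6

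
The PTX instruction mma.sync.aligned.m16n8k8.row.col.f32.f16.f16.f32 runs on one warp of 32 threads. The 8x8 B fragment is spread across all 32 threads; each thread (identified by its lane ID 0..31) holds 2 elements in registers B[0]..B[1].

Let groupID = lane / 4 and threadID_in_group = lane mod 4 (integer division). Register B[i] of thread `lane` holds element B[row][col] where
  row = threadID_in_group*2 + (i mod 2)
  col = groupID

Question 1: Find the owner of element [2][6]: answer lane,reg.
c: 6->gid=6  r: 2->tid=1,i&1=0
L=6*4+1=25  i=0=0

25,0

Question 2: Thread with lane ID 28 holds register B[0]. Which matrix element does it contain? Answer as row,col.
0,7

L=28→G=28>>2=7, T=28&3=0
[0]→row 0·2+0=0  col G=7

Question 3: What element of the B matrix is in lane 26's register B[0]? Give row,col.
L=26->gid=26>>2=6, tid=26&3=2
[0]->row 2·2+0=4  col gid=6

4,6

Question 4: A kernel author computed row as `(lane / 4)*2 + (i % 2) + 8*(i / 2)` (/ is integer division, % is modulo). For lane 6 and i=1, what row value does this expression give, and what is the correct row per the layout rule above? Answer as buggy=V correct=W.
buggy=3 correct=5

`(lane / 4)*2 + (i % 2) + 8*(i / 2)`[6,1]->3
L=6->gid=6>>2=1, tid=6&3=2
[1]->row 2·2+1=5  col gid=1
row: 3 vs 5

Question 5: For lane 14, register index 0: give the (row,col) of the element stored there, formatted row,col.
L=14->g=14>>2=3, t=14&3=2
[0]->row 2·2+0=4  col g=3

4,3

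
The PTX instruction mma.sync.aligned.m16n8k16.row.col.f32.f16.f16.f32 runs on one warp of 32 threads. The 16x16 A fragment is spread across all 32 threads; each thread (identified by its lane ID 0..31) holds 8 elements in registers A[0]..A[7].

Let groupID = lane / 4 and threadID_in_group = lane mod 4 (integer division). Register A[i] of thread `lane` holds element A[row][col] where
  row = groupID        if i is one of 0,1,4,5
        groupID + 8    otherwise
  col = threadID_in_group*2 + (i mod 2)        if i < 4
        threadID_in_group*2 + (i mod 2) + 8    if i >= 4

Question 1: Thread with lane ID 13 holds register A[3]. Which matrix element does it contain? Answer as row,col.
11,3

lane 13: G=3 (13/4), T=1 (13%4)
i=3: r=3+8=11, c=1*2+1+0=3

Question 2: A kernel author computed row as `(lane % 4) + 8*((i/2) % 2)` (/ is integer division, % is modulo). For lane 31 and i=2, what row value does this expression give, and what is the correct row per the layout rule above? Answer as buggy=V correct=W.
`(lane % 4) + 8*((i/2) % 2)`[31,2]⇒11
lane 31: gr=7 (31/4), th=3 (31%4)
i=2: r=7+8=15, c=3*2+0+0=6
row: 11 vs 15

buggy=11 correct=15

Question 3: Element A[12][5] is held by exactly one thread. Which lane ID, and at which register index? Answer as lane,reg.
r: 12->gid=4,r8=1  c: 5->c8=0,tid=2,i&1=1
L=4*4+2=18  i=0*4+1*2+1=3

18,3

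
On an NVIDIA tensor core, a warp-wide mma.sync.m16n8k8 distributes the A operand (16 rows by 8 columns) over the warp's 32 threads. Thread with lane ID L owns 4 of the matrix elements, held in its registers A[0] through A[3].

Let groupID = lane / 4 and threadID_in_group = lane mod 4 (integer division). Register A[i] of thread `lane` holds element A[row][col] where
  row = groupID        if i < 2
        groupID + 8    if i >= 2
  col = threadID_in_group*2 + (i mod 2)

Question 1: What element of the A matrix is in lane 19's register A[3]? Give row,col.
19: g=4,t=3
[3] (4+8,3*2+1) = (12,7)

12,7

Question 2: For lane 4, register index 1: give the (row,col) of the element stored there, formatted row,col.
4: gr=1,th=0
[1] (1+0,0*2+1) = (1,1)

1,1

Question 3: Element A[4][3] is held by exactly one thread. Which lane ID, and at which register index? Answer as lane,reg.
r: 4->gid=4,r8=0  c: 3->tid=1,i&1=1
L=4*4+1=17  i=0*2+1=1

17,1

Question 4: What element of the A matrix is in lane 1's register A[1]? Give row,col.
0,3

1: g=0,t=1
[1] (0+0,1*2+1) = (0,3)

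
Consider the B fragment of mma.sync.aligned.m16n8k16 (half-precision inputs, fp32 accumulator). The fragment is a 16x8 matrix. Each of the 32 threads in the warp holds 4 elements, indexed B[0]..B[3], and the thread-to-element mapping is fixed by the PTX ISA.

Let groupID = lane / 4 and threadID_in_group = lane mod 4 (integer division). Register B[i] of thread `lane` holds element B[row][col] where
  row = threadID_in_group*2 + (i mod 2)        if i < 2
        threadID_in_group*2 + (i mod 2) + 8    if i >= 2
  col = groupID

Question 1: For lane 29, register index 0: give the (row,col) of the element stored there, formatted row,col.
2,7

L=29=>grp=29>>2=7, tig=29&3=1
[0]=>row 1·2+0+0=2  col grp=7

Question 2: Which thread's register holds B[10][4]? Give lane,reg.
17,2

c: 4->gid=4  r: 10->r8=1,tid=1,i&1=0
L=4*4+1=17  i=1*2+0=2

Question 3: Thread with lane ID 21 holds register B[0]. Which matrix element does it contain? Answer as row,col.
L=21⇒gr=21>>2=5, th=21&3=1
[0]⇒row 1·2+0+0=2  col gr=5

2,5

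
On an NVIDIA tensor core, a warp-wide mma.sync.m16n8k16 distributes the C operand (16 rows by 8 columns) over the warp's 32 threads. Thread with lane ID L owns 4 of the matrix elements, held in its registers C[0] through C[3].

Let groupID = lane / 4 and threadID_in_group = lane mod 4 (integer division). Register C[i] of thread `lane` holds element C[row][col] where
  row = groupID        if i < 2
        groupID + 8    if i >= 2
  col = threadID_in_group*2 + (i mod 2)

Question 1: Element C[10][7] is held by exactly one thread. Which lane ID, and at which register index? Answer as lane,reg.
11,3

r=10→G=2,rhi=1  c=7→T=3,p=1
L=2*4+3=11  i=1*2+1=3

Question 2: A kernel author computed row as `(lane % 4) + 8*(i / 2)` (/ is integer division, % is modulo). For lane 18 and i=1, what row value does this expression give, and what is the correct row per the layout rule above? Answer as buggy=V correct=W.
`(lane % 4) + 8*(i / 2)`[18,1]->2
L=18->g=18>>2=4, t=18&3=2
[1]->row 4+0=4  col 2·2+1=5
row: 2 vs 4

buggy=2 correct=4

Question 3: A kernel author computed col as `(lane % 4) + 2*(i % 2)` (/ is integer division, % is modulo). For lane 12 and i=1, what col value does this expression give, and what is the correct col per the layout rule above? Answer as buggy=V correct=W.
buggy=2 correct=1

`(lane % 4) + 2*(i % 2)`[12,1]->2
L=12->g=12>>2=3, t=12&3=0
[1]->row 3+0=3  col 0·2+1=1
col: 2 vs 1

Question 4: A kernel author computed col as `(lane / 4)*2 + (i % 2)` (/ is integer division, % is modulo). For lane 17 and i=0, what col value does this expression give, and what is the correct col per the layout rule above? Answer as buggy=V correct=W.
`(lane / 4)*2 + (i % 2)`[17,0]→8
L=17→G=17>>2=4, T=17&3=1
[0]→row 4+0=4  col 1·2+0=2
col: 8 vs 2

buggy=8 correct=2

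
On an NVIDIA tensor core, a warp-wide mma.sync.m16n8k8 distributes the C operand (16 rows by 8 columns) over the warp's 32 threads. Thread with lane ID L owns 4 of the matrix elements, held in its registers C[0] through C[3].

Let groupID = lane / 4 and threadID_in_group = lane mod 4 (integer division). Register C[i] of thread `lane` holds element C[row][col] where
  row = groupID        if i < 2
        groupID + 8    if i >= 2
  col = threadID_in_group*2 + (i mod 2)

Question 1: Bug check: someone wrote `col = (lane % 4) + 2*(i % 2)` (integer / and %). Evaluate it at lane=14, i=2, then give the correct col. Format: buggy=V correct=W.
`(lane % 4) + 2*(i % 2)`[14,2]=>2
L=14=>grp=14>>2=3, tig=14&3=2
[2]=>row 3+8=11  col 2·2+0=4
col: 2 vs 4

buggy=2 correct=4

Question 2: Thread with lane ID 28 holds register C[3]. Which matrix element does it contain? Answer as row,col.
28: G=7,T=0
[3] (7+8,0*2+1) = (15,1)

15,1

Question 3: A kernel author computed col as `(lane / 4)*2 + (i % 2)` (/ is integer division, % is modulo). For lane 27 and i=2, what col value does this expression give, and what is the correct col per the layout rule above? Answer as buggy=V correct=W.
`(lane / 4)*2 + (i % 2)`[27,2]->12
lane 27: g=6 (27/4), t=3 (27%4)
i=2: r=6+8=14, c=3*2+0=6
col: 12 vs 6

buggy=12 correct=6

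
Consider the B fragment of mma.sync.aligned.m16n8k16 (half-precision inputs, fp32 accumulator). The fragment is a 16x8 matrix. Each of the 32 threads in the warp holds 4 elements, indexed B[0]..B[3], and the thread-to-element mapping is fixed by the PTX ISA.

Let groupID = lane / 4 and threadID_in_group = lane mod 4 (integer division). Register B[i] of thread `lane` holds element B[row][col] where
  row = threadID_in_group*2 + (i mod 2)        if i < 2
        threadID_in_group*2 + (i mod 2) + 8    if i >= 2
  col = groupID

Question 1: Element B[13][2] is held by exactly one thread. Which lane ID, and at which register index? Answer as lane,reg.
c=2→G=2  r=13→rhi=1,T=2,p=1
L=2*4+2=10  i=1*2+1=3

10,3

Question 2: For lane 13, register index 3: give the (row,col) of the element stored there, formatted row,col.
11,3

13: G=3,T=1
[3] (1*2+1+8,3) = (11,3)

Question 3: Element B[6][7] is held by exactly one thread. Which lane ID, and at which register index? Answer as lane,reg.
31,0

c=7→G=7  r=6→rhi=0,T=3,p=0
L=7*4+3=31  i=0*2+0=0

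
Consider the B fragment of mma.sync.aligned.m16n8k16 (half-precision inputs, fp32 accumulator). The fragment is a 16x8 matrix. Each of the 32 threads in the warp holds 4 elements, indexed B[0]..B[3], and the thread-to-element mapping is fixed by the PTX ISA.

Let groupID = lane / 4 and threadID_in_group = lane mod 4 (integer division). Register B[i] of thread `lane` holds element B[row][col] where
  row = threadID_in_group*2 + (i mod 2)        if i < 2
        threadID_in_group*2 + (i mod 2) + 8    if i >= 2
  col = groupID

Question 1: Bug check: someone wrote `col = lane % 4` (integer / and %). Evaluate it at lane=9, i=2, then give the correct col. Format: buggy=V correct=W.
`lane % 4`[9,2]->1
9: gid=2,tid=1
[2] (1*2+0+8,2) = (10,2)
col: 1 vs 2

buggy=1 correct=2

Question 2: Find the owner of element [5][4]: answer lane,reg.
c=4⇒gr=4  r=5⇒Rb=0,th=2,odd=1
L=4*4+2=18  i=0*2+1=1

18,1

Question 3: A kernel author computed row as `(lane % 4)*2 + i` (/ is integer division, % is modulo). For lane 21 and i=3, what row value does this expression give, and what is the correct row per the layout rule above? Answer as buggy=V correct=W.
`(lane % 4)*2 + i`[21,3]->5
L=21->g=21>>2=5, t=21&3=1
[3]->row 1·2+1+8=11  col g=5
row: 5 vs 11

buggy=5 correct=11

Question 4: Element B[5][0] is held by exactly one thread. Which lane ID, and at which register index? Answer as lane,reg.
c:0=>grp=0  r:5=>rB=0,tig=2,lo=1
L=0*4+2=2  i=0*2+1=1

2,1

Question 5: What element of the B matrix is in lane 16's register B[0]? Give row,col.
0,4

L=16⇒gr=16>>2=4, th=16&3=0
[0]⇒row 0·2+0+0=0  col gr=4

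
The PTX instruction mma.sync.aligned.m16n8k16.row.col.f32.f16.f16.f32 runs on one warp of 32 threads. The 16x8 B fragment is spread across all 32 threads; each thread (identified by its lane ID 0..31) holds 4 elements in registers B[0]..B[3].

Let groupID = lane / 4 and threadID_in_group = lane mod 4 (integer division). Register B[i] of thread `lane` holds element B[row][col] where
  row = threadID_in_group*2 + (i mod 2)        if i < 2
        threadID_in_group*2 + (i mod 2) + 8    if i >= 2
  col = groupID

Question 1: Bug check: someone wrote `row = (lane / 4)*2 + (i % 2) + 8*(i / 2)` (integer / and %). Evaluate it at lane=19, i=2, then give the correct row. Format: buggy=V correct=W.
buggy=16 correct=14

`(lane / 4)*2 + (i % 2) + 8*(i / 2)`[19,2]->16
lane 19->19/4=4, 19 mod 4=3
i=2  r:2·3+0+8->14  c:4
row: 16 vs 14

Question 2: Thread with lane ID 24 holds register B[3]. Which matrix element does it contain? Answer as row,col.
lane 24->24/4=6, 24 mod 4=0
i=3  r:2·0+1+8->9  c:6

9,6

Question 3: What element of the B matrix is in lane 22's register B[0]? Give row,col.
lane 22->22/4=5, 22 mod 4=2
i=0  r:2·2+0+0->4  c:5

4,5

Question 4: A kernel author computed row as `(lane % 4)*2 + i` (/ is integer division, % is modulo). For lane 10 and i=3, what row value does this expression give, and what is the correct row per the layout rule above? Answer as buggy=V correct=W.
`(lane % 4)*2 + i`[10,3]->7
10: gid=2,tid=2
[3] (2*2+1+8,2) = (13,2)
row: 7 vs 13

buggy=7 correct=13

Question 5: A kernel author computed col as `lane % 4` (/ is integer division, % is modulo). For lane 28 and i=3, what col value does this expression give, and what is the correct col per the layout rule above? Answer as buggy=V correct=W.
`lane % 4`[28,3]->0
lane 28->28/4=7, 28 mod 4=0
i=3  r:2·0+1+8->9  c:7
col: 0 vs 7

buggy=0 correct=7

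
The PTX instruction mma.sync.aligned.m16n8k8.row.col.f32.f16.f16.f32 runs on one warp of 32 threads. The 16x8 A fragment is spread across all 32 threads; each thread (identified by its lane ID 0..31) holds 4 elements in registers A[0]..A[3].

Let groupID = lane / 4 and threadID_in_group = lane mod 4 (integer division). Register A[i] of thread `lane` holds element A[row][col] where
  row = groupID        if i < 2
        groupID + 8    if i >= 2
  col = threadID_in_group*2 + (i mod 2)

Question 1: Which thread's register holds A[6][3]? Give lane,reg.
25,1

r:6=>grp=6,rB=0  c:3=>tig=1,lo=1
L=6*4+1=25  i=0*2+1=1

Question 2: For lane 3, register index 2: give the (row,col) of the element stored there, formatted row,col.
8,6

3: G=0,T=3
[2] (0+8,3*2+0) = (8,6)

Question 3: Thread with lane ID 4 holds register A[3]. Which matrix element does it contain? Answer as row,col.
9,1

lane 4->4/4=1, 4 mod 4=0
i=3  r:1+8->9  c:2·0+1->1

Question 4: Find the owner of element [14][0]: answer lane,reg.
24,2

r=14⇒gr=6,Rb=1  c=0⇒th=0,odd=0
L=6*4+0=24  i=1*2+0=2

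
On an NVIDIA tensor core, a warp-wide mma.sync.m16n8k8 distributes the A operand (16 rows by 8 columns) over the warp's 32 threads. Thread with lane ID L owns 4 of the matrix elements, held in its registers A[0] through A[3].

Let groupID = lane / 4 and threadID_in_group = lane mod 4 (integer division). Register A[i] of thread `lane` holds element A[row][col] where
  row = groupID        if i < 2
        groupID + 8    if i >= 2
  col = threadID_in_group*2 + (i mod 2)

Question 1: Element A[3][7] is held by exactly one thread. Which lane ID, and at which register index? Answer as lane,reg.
15,1

r=3⇒gr=3,Rb=0  c=7⇒th=3,odd=1
L=3*4+3=15  i=0*2+1=1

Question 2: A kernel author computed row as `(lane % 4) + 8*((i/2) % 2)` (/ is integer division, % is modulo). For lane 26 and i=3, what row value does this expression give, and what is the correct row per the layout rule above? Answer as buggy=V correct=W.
buggy=10 correct=14

`(lane % 4) + 8*((i/2) % 2)`[26,3]→10
26: G=6,T=2
[3] (6+8,2*2+1) = (14,5)
row: 10 vs 14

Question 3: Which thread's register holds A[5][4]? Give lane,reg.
r=5→G=5,rhi=0  c=4→T=2,p=0
L=5*4+2=22  i=0*2+0=0

22,0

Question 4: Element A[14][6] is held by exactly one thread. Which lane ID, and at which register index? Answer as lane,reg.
27,2

r=14->g=6,rb=1  c=6->t=3,b0=0
L=6*4+3=27  i=1*2+0=2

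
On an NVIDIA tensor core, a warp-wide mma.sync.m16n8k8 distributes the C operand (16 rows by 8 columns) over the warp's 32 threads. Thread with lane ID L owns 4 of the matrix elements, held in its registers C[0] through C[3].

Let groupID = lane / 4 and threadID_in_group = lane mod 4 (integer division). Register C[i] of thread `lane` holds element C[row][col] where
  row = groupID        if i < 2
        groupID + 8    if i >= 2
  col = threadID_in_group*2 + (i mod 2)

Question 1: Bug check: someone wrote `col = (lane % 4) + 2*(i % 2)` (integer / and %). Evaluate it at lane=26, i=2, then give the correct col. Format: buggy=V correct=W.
buggy=2 correct=4

`(lane % 4) + 2*(i % 2)`[26,2]=>2
26: grp=6,tig=2
[2] (6+8,2*2+0) = (14,4)
col: 2 vs 4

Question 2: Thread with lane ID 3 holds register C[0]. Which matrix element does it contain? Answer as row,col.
0,6

L=3⇒gr=3>>2=0, th=3&3=3
[0]⇒row 0+0=0  col 3·2+0=6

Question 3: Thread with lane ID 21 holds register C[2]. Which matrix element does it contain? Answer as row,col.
13,2

lane 21=>21/4=5, 21 mod 4=1
i=2  r:5+8=>13  c:2·1+0=>2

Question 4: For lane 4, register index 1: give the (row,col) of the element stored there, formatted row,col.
1,1

lane 4⇒4/4=1, 4 mod 4=0
i=1  r:1+0⇒1  c:2·0+1⇒1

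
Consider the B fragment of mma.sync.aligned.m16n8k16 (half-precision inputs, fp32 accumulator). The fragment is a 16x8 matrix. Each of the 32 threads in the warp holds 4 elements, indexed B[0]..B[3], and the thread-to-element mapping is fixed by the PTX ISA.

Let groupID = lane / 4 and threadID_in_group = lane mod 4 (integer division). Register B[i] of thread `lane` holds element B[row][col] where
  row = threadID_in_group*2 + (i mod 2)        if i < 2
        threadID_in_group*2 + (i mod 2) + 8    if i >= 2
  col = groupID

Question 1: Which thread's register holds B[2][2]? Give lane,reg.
9,0

c=2→G=2  r=2→rhi=0,T=1,p=0
L=2*4+1=9  i=0*2+0=0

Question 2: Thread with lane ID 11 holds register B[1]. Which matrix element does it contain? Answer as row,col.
7,2

lane 11->11/4=2, 11 mod 4=3
i=1  r:2·3+1+0->7  c:2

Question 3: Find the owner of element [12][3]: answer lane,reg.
14,2

c: 3->gid=3  r: 12->r8=1,tid=2,i&1=0
L=3*4+2=14  i=1*2+0=2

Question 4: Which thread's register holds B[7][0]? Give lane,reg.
3,1

c=0->g=0  r=7->rb=0,t=3,b0=1
L=0*4+3=3  i=0*2+1=1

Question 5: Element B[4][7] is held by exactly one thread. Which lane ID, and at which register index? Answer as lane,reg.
c: 7->gid=7  r: 4->r8=0,tid=2,i&1=0
L=7*4+2=30  i=0*2+0=0

30,0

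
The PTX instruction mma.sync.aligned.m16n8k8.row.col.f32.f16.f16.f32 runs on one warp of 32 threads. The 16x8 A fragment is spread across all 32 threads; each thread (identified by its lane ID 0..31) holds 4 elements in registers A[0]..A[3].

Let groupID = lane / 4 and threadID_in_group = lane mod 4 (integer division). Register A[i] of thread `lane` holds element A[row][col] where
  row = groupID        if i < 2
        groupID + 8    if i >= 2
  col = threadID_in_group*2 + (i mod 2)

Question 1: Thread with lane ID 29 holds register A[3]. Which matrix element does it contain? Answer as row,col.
lane 29⇒29/4=7, 29 mod 4=1
i=3  r:7+8⇒15  c:2·1+1⇒3

15,3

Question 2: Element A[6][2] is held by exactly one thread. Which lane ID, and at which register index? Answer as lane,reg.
25,0

r=6->g=6,rb=0  c=2->t=1,b0=0
L=6*4+1=25  i=0*2+0=0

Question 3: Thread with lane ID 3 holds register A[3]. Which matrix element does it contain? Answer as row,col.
L=3→G=3>>2=0, T=3&3=3
[3]→row 0+8=8  col 3·2+1=7

8,7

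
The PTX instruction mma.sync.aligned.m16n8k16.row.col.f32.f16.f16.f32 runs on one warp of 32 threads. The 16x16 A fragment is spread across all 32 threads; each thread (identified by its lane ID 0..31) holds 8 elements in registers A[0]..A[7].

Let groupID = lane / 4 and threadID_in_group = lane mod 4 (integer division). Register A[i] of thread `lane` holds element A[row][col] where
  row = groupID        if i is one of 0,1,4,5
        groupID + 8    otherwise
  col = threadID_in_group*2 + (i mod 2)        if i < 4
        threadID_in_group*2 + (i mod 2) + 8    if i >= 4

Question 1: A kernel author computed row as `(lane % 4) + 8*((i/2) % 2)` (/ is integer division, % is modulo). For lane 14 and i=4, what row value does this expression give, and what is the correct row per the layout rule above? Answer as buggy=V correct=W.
buggy=2 correct=3

`(lane % 4) + 8*((i/2) % 2)`[14,4]->2
lane 14: g=3 (14/4), t=2 (14%4)
i=4: r=3+0=3, c=2*2+0+8=12
row: 2 vs 3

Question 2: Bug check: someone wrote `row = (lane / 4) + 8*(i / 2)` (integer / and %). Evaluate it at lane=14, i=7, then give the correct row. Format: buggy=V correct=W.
buggy=27 correct=11

`(lane / 4) + 8*(i / 2)`[14,7]=>27
L=14=>grp=14>>2=3, tig=14&3=2
[7]=>row 3+8=11  col 2·2+1+8=13
row: 27 vs 11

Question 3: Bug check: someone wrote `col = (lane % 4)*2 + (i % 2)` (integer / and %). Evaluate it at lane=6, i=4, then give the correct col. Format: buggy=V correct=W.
`(lane % 4)*2 + (i % 2)`[6,4]⇒4
L=6⇒gr=6>>2=1, th=6&3=2
[4]⇒row 1+0=1  col 2·2+0+8=12
col: 4 vs 12

buggy=4 correct=12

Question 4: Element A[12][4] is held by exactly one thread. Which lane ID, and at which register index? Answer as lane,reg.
r=12->g=4,rb=1  c=4->cb=0,t=2,b0=0
L=4*4+2=18  i=0*4+1*2+0=2

18,2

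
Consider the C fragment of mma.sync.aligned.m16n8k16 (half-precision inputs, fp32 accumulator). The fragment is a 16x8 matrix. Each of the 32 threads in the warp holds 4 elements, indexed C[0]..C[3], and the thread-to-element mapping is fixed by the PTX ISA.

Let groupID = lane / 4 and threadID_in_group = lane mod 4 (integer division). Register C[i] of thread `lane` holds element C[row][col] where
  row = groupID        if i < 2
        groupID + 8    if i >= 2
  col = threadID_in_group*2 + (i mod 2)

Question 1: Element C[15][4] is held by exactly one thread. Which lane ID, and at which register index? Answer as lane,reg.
r=15⇒gr=7,Rb=1  c=4⇒th=2,odd=0
L=7*4+2=30  i=1*2+0=2

30,2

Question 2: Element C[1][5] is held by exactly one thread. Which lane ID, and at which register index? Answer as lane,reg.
6,1

r:1=>grp=1,rB=0  c:5=>tig=2,lo=1
L=1*4+2=6  i=0*2+1=1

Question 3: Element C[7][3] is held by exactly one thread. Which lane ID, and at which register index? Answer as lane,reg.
29,1

r:7=>grp=7,rB=0  c:3=>tig=1,lo=1
L=7*4+1=29  i=0*2+1=1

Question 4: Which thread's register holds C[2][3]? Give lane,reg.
9,1

r: 2->gid=2,r8=0  c: 3->tid=1,i&1=1
L=2*4+1=9  i=0*2+1=1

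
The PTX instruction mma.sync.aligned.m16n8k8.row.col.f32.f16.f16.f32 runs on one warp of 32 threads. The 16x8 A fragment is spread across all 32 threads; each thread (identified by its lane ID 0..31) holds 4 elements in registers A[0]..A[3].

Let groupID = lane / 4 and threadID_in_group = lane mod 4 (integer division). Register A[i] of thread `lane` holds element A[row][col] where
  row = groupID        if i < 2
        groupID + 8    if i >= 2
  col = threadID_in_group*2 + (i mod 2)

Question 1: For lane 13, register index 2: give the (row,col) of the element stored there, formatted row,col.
lane 13: gid=3 (13/4), tid=1 (13%4)
i=2: r=3+8=11, c=1*2+0=2

11,2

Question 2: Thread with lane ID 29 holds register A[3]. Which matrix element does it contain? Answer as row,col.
lane 29: grp=7 (29/4), tig=1 (29%4)
i=3: r=7+8=15, c=1*2+1=3

15,3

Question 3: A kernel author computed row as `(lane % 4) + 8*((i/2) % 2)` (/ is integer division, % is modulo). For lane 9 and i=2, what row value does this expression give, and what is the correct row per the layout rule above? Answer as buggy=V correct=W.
buggy=9 correct=10

`(lane % 4) + 8*((i/2) % 2)`[9,2]->9
9: gid=2,tid=1
[2] (2+8,1*2+0) = (10,2)
row: 9 vs 10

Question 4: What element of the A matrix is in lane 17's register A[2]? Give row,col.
12,2

17: G=4,T=1
[2] (4+8,1*2+0) = (12,2)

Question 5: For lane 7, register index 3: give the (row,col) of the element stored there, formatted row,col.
9,7

L=7→G=7>>2=1, T=7&3=3
[3]→row 1+8=9  col 3·2+1=7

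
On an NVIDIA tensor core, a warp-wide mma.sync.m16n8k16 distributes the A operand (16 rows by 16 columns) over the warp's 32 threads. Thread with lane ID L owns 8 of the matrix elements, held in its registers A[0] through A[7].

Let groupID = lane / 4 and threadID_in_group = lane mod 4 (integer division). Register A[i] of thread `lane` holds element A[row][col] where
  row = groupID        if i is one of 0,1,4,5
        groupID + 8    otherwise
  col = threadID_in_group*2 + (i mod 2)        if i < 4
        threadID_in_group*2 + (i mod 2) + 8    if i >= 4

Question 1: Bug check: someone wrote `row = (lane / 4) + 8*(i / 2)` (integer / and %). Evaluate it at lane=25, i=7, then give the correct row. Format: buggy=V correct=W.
`(lane / 4) + 8*(i / 2)`[25,7]->30
lane 25: gid=6 (25/4), tid=1 (25%4)
i=7: r=6+8=14, c=1*2+1+8=11
row: 30 vs 14

buggy=30 correct=14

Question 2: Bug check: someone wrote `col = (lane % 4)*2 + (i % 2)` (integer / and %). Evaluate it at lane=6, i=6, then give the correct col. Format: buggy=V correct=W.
buggy=4 correct=12

`(lane % 4)*2 + (i % 2)`[6,6]→4
lane 6→6/4=1, 6 mod 4=2
i=6  r:1+8→9  c:2·2+0+8→12
col: 4 vs 12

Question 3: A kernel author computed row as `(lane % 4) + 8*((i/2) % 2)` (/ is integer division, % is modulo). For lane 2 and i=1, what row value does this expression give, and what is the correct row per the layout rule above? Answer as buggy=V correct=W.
`(lane % 4) + 8*((i/2) % 2)`[2,1]=>2
lane 2: grp=0 (2/4), tig=2 (2%4)
i=1: r=0+0=0, c=2*2+1+0=5
row: 2 vs 0

buggy=2 correct=0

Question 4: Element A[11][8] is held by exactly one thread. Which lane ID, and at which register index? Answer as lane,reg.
r=11→G=3,rhi=1  c=8→chi=1,T=0,p=0
L=3*4+0=12  i=1*4+1*2+0=6

12,6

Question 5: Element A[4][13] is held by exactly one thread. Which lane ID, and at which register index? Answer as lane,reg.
18,5

r:4=>grp=4,rB=0  c:13=>cB=1,tig=2,lo=1
L=4*4+2=18  i=1*4+0*2+1=5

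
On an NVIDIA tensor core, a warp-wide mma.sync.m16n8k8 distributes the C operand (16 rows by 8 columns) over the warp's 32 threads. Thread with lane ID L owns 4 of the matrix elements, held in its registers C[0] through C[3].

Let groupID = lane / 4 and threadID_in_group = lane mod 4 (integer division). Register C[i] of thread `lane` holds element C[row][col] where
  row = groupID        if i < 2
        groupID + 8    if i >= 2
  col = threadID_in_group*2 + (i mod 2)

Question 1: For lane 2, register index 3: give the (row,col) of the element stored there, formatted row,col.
L=2⇒gr=2>>2=0, th=2&3=2
[3]⇒row 0+8=8  col 2·2+1=5

8,5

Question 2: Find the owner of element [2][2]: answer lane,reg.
9,0

r=2→G=2,rhi=0  c=2→T=1,p=0
L=2*4+1=9  i=0*2+0=0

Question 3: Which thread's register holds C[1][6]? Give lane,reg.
r=1->g=1,rb=0  c=6->t=3,b0=0
L=1*4+3=7  i=0*2+0=0

7,0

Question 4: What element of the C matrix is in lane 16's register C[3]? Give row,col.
16: gr=4,th=0
[3] (4+8,0*2+1) = (12,1)

12,1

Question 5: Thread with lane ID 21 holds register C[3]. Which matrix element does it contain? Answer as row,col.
13,3

lane 21: G=5 (21/4), T=1 (21%4)
i=3: r=5+8=13, c=1*2+1=3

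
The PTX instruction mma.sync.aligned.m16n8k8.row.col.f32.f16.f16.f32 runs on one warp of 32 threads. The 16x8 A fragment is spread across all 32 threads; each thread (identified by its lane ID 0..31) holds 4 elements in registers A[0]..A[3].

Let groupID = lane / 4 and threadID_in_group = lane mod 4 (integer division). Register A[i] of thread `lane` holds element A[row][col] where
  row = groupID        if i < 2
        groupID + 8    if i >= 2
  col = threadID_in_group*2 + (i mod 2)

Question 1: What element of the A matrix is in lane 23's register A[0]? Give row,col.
5,6

lane 23: gid=5 (23/4), tid=3 (23%4)
i=0: r=5+0=5, c=3*2+0=6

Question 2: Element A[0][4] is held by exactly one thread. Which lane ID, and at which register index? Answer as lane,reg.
2,0

r=0→G=0,rhi=0  c=4→T=2,p=0
L=0*4+2=2  i=0*2+0=0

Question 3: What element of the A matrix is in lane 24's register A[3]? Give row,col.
14,1

lane 24: grp=6 (24/4), tig=0 (24%4)
i=3: r=6+8=14, c=0*2+1=1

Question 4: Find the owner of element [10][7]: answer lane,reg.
r: 10->gid=2,r8=1  c: 7->tid=3,i&1=1
L=2*4+3=11  i=1*2+1=3

11,3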